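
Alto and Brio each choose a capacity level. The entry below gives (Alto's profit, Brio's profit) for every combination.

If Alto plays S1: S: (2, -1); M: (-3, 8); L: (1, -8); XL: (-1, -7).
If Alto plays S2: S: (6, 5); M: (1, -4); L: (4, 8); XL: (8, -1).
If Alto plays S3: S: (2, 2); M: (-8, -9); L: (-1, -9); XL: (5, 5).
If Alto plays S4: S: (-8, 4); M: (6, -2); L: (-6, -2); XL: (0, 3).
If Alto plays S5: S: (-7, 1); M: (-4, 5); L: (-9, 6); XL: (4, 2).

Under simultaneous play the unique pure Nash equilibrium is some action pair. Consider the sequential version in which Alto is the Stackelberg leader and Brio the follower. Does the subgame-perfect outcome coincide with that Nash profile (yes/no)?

no

Brio best-responds to each possible Alto move:
- S1: BR = M, leader payoff -3.
- S2: BR = L, leader payoff 4.
- S3: BR = XL, leader payoff 5.
- S4: BR = S, leader payoff -8.
- S5: BR = L, leader payoff -9.
Alto's induced payoffs are -3, 4, 5, -8, -9, so Alto commits to S3. Subgame-perfect outcome: (S3, XL) with payoffs (5, 5).
Now find the simultaneous Nash equilibrium.
Alto's best replies: S→S2; M→S4; L→S2; XL→S2.
Brio's best replies: S1→M; S2→L; S3→XL; S4→S; S5→L.
The unique mutual best reply is (S2, L), giving (4, 8).
Sequential outcome (S3, XL) differs from the Nash profile (S2, L).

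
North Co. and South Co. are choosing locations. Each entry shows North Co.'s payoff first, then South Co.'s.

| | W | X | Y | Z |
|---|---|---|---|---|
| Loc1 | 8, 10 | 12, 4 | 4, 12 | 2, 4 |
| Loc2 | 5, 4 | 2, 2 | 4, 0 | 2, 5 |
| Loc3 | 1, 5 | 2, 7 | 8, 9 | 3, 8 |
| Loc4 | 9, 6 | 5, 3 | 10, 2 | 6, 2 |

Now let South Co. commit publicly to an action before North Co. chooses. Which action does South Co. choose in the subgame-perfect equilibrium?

North Co. best-responds to each possible South Co. move:
- W: North Co. compares 8, 5, 1, 9 and picks Loc4; South Co. would get 6.
- X: North Co. compares 12, 2, 2, 5 and picks Loc1; South Co. would get 4.
- Y: North Co. compares 4, 4, 8, 10 and picks Loc4; South Co. would get 2.
- Z: North Co. compares 2, 2, 3, 6 and picks Loc4; South Co. would get 2.
Among 6, 4, 2, 2, the best is 6 at W. Subgame-perfect outcome: (Loc4, W) with payoffs (9, 6).

W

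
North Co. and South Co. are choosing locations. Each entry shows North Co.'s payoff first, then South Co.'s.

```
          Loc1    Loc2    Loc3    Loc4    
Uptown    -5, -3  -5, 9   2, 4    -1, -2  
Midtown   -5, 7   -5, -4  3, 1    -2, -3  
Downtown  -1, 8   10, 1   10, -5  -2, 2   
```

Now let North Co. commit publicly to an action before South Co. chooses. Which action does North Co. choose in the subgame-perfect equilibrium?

Backward induction with North Co. moving first.
- Uptown: BR = Loc2, leader payoff -5.
- Midtown: BR = Loc1, leader payoff -5.
- Downtown: BR = Loc1, leader payoff -1.
Maximizing over -5, -5, -1, North Co. chooses Downtown. Subgame-perfect outcome: (Downtown, Loc1) with payoffs (-1, 8).

Downtown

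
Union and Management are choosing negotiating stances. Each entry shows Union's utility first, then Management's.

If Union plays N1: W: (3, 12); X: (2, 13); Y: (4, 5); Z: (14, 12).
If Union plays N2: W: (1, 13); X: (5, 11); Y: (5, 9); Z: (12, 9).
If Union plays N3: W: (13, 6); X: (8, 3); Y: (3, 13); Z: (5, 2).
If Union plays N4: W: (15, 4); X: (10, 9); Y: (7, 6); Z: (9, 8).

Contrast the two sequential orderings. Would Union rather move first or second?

If Union leads: Management's best replies are N1→X, N2→W, N3→Y, N4→X; Union's induced payoffs 2, 1, 3, 10; outcome (N4, X), payoffs (10, 9).
If Management leads: Union's best replies are W→N4, X→N4, Y→N4, Z→N1; Management's induced payoffs 4, 9, 6, 12; outcome (N1, Z), payoffs (14, 12).
Union gets 10 moving first and 14 moving second, so Union prefers to move second.

second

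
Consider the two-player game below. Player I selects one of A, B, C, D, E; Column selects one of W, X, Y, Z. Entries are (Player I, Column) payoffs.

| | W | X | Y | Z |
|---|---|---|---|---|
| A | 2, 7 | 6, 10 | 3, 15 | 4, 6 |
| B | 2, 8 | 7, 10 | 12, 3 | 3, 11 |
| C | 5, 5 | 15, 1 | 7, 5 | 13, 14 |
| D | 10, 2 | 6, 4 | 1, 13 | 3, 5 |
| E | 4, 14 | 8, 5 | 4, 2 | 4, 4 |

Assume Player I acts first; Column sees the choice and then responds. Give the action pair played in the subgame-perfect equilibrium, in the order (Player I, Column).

(C, Z)

Work backward from Column's decision.
- A: Column compares 7, 10, 15, 6 and picks Y; Player I would get 3.
- B: Column compares 8, 10, 3, 11 and picks Z; Player I would get 3.
- C: Column compares 5, 1, 5, 14 and picks Z; Player I would get 13.
- D: Column compares 2, 4, 13, 5 and picks Y; Player I would get 1.
- E: Column compares 14, 5, 2, 4 and picks W; Player I would get 4.
Player I's induced payoffs are 3, 3, 13, 1, 4, so Player I commits to C. Subgame-perfect outcome: (C, Z) with payoffs (13, 14).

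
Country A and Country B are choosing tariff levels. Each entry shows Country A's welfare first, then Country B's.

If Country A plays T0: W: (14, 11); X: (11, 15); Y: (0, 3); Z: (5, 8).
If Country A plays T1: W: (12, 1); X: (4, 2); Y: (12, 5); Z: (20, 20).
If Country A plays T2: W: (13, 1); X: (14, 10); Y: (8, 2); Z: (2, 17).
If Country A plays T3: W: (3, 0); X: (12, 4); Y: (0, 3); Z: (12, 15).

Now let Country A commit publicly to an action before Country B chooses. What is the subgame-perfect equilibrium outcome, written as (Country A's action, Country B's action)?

Solve by backward induction (Country A leads).
- T0: Country B compares 11, 15, 3, 8 and picks X; Country A would get 11.
- T1: Country B compares 1, 2, 5, 20 and picks Z; Country A would get 20.
- T2: Country B compares 1, 10, 2, 17 and picks Z; Country A would get 2.
- T3: Country B compares 0, 4, 3, 15 and picks Z; Country A would get 12.
Country A's induced payoffs are 11, 20, 2, 12, so Country A commits to T1. Subgame-perfect outcome: (T1, Z) with payoffs (20, 20).

(T1, Z)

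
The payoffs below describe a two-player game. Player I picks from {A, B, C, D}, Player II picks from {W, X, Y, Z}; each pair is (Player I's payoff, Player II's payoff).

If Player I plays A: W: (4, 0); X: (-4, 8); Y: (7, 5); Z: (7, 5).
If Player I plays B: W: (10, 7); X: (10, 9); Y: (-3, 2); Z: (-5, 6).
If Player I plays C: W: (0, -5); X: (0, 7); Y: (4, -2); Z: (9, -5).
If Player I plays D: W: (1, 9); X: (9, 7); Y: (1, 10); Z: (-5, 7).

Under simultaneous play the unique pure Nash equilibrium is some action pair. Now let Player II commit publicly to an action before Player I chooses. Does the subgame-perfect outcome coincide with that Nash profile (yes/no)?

yes

Solve by backward induction (Player II leads).
- W: BR = B, leader payoff 7.
- X: BR = B, leader payoff 9.
- Y: BR = A, leader payoff 5.
- Z: BR = C, leader payoff -5.
Player II's induced payoffs are 7, 9, 5, -5, so Player II commits to X. Subgame-perfect outcome: (B, X) with payoffs (10, 9).
Under simultaneous play:
Player I's best replies: W→B; X→B; Y→A; Z→C.
Player II's best replies: A→X; B→X; C→X; D→Y.
Only (B, X) has each player best-responding; Nash payoffs (10, 9).
Sequential outcome (B, X) coincides with the Nash profile (B, X).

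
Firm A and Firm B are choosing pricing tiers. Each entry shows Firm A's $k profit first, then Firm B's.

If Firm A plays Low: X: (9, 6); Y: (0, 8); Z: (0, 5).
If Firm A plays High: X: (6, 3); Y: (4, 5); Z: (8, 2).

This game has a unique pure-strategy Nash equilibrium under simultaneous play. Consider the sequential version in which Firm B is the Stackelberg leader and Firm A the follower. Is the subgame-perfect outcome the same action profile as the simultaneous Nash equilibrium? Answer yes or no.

Work backward from Firm A's decision.
- X: Firm A compares 9, 6 and picks Low; Firm B would get 6.
- Y: Firm A compares 0, 4 and picks High; Firm B would get 5.
- Z: Firm A compares 0, 8 and picks High; Firm B would get 2.
Among 6, 5, 2, the best is 6 at X. Subgame-perfect outcome: (Low, X) with payoffs (9, 6).
Under simultaneous play:
Firm A's best replies: X→Low; Y→High; Z→High.
Firm B's best replies: Low→Y; High→Y.
The unique mutual best reply is (High, Y), giving (4, 5).
Sequential outcome (Low, X) differs from the Nash profile (High, Y).

no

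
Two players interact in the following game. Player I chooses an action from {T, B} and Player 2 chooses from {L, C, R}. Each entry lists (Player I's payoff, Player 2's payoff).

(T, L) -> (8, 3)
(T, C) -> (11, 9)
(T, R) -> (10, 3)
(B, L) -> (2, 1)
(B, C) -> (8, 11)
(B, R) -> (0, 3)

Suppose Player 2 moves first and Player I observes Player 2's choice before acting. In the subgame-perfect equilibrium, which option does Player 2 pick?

Work backward from Player I's decision.
- L: BR = T, leader payoff 3.
- C: BR = T, leader payoff 9.
- R: BR = T, leader payoff 3.
Player 2's induced payoffs are 3, 9, 3, so Player 2 commits to C. Subgame-perfect outcome: (T, C) with payoffs (11, 9).

C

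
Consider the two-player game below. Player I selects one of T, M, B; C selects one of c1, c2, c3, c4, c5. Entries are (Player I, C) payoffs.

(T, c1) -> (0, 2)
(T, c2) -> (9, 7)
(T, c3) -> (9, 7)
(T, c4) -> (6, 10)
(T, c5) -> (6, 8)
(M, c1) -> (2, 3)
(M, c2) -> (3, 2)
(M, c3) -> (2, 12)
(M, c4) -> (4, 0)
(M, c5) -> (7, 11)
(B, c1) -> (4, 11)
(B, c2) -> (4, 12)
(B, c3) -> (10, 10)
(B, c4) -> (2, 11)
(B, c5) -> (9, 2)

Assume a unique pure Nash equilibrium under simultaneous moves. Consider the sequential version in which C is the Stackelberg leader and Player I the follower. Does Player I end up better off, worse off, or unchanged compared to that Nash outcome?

Solve by backward induction (C leads).
- c1 → Player I plays B (best of 0, 2, 4); C gets 11.
- c2 → Player I plays T (best of 9, 3, 4); C gets 7.
- c3 → Player I plays B (best of 9, 2, 10); C gets 10.
- c4 → Player I plays T (best of 6, 4, 2); C gets 10.
- c5 → Player I plays B (best of 6, 7, 9); C gets 2.
Maximizing over 11, 7, 10, 10, 2, C chooses c1. Subgame-perfect outcome: (B, c1) with payoffs (4, 11).
For the simultaneous game, intersect best replies.
Player I's best replies: c1→B; c2→T; c3→B; c4→T; c5→B.
C's best replies: T→c4; M→c3; B→c2.
Only (T, c4) has each player best-responding; Nash payoffs (6, 10).
Player I earns 4 sequentially versus 6 at the Nash outcome: worse off.

worse off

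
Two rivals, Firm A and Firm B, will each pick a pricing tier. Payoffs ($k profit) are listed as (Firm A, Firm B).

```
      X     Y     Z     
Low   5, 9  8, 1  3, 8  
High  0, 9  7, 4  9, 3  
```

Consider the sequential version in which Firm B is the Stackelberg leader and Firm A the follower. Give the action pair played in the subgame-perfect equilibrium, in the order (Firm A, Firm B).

Backward induction with Firm B moving first.
- X: BR = Low, leader payoff 9.
- Y: BR = Low, leader payoff 1.
- Z: BR = High, leader payoff 3.
Among 9, 1, 3, the best is 9 at X. Subgame-perfect outcome: (Low, X) with payoffs (5, 9).

(Low, X)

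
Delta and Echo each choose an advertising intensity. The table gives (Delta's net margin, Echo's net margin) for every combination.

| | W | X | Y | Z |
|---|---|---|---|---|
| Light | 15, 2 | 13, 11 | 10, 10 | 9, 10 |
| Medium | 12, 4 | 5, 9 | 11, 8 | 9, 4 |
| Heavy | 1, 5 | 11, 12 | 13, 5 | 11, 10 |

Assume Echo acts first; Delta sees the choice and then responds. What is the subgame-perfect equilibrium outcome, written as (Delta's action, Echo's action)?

Solve by backward induction (Echo leads).
- W → Delta plays Light (best of 15, 12, 1); Echo gets 2.
- X → Delta plays Light (best of 13, 5, 11); Echo gets 11.
- Y → Delta plays Heavy (best of 10, 11, 13); Echo gets 5.
- Z → Delta plays Heavy (best of 9, 9, 11); Echo gets 10.
Maximizing over 2, 11, 5, 10, Echo chooses X. Subgame-perfect outcome: (Light, X) with payoffs (13, 11).

(Light, X)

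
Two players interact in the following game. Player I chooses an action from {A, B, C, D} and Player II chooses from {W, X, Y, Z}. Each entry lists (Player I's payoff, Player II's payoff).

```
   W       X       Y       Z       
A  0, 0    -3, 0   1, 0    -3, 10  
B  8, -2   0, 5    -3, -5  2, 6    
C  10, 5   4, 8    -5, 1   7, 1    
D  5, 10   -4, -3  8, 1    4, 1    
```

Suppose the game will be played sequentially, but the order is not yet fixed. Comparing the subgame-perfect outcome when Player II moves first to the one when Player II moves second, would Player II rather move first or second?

second

If Player I leads: Player II's best replies are A→Z, B→Z, C→X, D→W; Player I's induced payoffs -3, 2, 4, 5; outcome (D, W), payoffs (5, 10).
If Player II leads: Player I's best replies are W→C, X→C, Y→D, Z→C; Player II's induced payoffs 5, 8, 1, 1; outcome (C, X), payoffs (4, 8).
Player II gets 8 moving first and 10 moving second, so Player II prefers to move second.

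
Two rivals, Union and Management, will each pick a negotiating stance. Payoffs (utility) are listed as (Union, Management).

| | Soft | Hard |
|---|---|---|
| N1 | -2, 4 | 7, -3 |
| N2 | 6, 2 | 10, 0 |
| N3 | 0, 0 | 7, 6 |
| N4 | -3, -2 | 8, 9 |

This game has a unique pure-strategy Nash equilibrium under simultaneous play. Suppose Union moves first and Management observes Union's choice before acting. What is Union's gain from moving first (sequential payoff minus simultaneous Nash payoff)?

2

Management best-responds to each possible Union move:
- N1 → Management plays Soft (best of 4, -3); Union gets -2.
- N2 → Management plays Soft (best of 2, 0); Union gets 6.
- N3 → Management plays Hard (best of 0, 6); Union gets 7.
- N4 → Management plays Hard (best of -2, 9); Union gets 8.
Among -2, 6, 7, 8, the best is 8 at N4. Subgame-perfect outcome: (N4, Hard) with payoffs (8, 9).
For the simultaneous game, intersect best replies.
Union's best replies: Soft→N2; Hard→N2.
Management's best replies: N1→Soft; N2→Soft; N3→Hard; N4→Hard.
The unique mutual best reply is (N2, Soft), giving (6, 2).
Union's commitment gain: 8 − 6 = 2.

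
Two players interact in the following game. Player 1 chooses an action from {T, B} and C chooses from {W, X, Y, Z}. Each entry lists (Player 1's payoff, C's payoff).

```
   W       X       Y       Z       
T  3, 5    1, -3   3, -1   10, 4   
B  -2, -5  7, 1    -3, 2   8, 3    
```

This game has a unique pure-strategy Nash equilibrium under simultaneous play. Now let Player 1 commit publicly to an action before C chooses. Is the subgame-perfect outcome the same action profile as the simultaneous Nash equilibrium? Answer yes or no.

no

Work backward from C's decision.
- T: C compares 5, -3, -1, 4 and picks W; Player 1 would get 3.
- B: C compares -5, 1, 2, 3 and picks Z; Player 1 would get 8.
Player 1's induced payoffs are 3, 8, so Player 1 commits to B. Subgame-perfect outcome: (B, Z) with payoffs (8, 3).
Under simultaneous play:
Player 1's best replies: W→T; X→B; Y→T; Z→T.
C's best replies: T→W; B→Z.
The unique mutual best reply is (T, W), giving (3, 5).
Sequential outcome (B, Z) differs from the Nash profile (T, W).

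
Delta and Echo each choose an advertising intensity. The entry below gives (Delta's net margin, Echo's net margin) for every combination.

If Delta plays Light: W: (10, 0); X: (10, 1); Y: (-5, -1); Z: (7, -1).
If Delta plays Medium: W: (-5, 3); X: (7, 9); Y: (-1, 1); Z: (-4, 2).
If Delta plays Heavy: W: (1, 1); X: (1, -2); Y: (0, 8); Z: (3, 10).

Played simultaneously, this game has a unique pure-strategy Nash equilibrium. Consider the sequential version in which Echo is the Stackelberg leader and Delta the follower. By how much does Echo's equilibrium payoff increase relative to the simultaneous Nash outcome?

7

Work backward from Delta's decision.
- W → Delta plays Light (best of 10, -5, 1); Echo gets 0.
- X → Delta plays Light (best of 10, 7, 1); Echo gets 1.
- Y → Delta plays Heavy (best of -5, -1, 0); Echo gets 8.
- Z → Delta plays Light (best of 7, -4, 3); Echo gets -1.
Maximizing over 0, 1, 8, -1, Echo chooses Y. Subgame-perfect outcome: (Heavy, Y) with payoffs (0, 8).
Under simultaneous play:
Delta's best replies: W→Light; X→Light; Y→Heavy; Z→Light.
Echo's best replies: Light→X; Medium→X; Heavy→Z.
The unique mutual best reply is (Light, X), giving (10, 1).
Echo's commitment gain: 8 − 1 = 7.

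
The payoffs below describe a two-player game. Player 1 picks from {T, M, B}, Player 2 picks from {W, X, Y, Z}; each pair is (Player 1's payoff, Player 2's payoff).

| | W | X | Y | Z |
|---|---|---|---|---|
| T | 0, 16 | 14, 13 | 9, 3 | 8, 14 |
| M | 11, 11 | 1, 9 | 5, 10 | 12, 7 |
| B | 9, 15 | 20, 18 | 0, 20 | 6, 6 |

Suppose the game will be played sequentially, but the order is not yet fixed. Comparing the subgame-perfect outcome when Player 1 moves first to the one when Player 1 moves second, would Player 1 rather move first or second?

second

If Player 1 leads: Player 2's best replies are T→W, M→W, B→Y; Player 1's induced payoffs 0, 11, 0; outcome (M, W), payoffs (11, 11).
If Player 2 leads: Player 1's best replies are W→M, X→B, Y→T, Z→M; Player 2's induced payoffs 11, 18, 3, 7; outcome (B, X), payoffs (20, 18).
Player 1 gets 11 moving first and 20 moving second, so Player 1 prefers to move second.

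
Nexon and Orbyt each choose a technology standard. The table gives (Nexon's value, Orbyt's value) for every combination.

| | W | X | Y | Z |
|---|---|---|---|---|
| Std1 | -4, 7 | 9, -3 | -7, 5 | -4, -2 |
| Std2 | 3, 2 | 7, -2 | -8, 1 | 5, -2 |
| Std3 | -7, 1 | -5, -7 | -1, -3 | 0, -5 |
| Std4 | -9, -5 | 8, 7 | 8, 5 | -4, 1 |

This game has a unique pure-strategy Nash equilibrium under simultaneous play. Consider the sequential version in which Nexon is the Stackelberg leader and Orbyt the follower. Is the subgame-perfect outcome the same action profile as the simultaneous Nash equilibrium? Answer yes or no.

no

Orbyt best-responds to each possible Nexon move:
- Std1: BR = W, leader payoff -4.
- Std2: BR = W, leader payoff 3.
- Std3: BR = W, leader payoff -7.
- Std4: BR = X, leader payoff 8.
Maximizing over -4, 3, -7, 8, Nexon chooses Std4. Subgame-perfect outcome: (Std4, X) with payoffs (8, 7).
Now find the simultaneous Nash equilibrium.
Nexon's best replies: W→Std2; X→Std1; Y→Std4; Z→Std2.
Orbyt's best replies: Std1→W; Std2→W; Std3→W; Std4→X.
Only (Std2, W) has each player best-responding; Nash payoffs (3, 2).
Sequential outcome (Std4, X) differs from the Nash profile (Std2, W).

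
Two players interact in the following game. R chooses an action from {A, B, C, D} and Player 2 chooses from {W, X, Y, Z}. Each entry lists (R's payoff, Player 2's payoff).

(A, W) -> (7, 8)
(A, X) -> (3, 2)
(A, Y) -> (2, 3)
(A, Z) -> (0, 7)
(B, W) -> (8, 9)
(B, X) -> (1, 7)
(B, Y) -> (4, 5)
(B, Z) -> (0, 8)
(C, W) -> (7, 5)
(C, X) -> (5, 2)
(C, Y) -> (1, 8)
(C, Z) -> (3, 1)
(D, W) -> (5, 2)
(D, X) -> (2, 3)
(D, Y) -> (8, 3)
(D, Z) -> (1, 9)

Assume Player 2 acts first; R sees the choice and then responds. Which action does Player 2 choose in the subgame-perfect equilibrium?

W

Backward induction with Player 2 moving first.
- W → R plays B (best of 7, 8, 7, 5); Player 2 gets 9.
- X → R plays C (best of 3, 1, 5, 2); Player 2 gets 2.
- Y → R plays D (best of 2, 4, 1, 8); Player 2 gets 3.
- Z → R plays C (best of 0, 0, 3, 1); Player 2 gets 1.
Among 9, 2, 3, 1, the best is 9 at W. Subgame-perfect outcome: (B, W) with payoffs (8, 9).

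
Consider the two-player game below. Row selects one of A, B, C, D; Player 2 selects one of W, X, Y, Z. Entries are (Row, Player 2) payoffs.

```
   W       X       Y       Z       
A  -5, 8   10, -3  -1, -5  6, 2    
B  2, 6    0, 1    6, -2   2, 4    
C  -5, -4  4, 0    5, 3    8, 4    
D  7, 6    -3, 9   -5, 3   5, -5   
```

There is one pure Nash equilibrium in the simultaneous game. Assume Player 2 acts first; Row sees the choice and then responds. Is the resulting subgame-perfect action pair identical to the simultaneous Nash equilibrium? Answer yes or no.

Backward induction with Player 2 moving first.
- W → Row plays D (best of -5, 2, -5, 7); Player 2 gets 6.
- X → Row plays A (best of 10, 0, 4, -3); Player 2 gets -3.
- Y → Row plays B (best of -1, 6, 5, -5); Player 2 gets -2.
- Z → Row plays C (best of 6, 2, 8, 5); Player 2 gets 4.
Among 6, -3, -2, 4, the best is 6 at W. Subgame-perfect outcome: (D, W) with payoffs (7, 6).
For the simultaneous game, intersect best replies.
Row's best replies: W→D; X→A; Y→B; Z→C.
Player 2's best replies: A→W; B→W; C→Z; D→X.
The unique mutual best reply is (C, Z), giving (8, 4).
Sequential outcome (D, W) differs from the Nash profile (C, Z).

no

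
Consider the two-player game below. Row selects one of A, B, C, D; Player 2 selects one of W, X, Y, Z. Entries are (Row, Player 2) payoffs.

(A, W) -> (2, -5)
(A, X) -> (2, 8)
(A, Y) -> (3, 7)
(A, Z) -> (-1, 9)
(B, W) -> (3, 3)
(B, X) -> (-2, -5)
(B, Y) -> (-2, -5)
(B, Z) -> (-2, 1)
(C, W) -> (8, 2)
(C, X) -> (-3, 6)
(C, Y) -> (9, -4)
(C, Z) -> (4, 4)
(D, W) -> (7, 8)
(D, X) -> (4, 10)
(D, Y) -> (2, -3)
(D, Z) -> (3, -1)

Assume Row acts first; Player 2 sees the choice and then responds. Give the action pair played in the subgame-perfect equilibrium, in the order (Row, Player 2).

Player 2 best-responds to each possible Row move:
- A → Player 2 plays Z (best of -5, 8, 7, 9); Row gets -1.
- B → Player 2 plays W (best of 3, -5, -5, 1); Row gets 3.
- C → Player 2 plays X (best of 2, 6, -4, 4); Row gets -3.
- D → Player 2 plays X (best of 8, 10, -3, -1); Row gets 4.
Among -1, 3, -3, 4, the best is 4 at D. Subgame-perfect outcome: (D, X) with payoffs (4, 10).

(D, X)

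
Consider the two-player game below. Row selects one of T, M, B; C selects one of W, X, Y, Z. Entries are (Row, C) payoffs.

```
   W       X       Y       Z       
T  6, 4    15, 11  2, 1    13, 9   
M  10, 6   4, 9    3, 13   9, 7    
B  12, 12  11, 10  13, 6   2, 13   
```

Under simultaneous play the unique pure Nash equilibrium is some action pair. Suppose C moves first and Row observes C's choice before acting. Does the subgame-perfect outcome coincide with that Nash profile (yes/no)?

no

Row best-responds to each possible C move:
- W: Row compares 6, 10, 12 and picks B; C would get 12.
- X: Row compares 15, 4, 11 and picks T; C would get 11.
- Y: Row compares 2, 3, 13 and picks B; C would get 6.
- Z: Row compares 13, 9, 2 and picks T; C would get 9.
C's induced payoffs are 12, 11, 6, 9, so C commits to W. Subgame-perfect outcome: (B, W) with payoffs (12, 12).
Now find the simultaneous Nash equilibrium.
Row's best replies: W→B; X→T; Y→B; Z→T.
C's best replies: T→X; M→Y; B→Z.
Only (T, X) has each player best-responding; Nash payoffs (15, 11).
Sequential outcome (B, W) differs from the Nash profile (T, X).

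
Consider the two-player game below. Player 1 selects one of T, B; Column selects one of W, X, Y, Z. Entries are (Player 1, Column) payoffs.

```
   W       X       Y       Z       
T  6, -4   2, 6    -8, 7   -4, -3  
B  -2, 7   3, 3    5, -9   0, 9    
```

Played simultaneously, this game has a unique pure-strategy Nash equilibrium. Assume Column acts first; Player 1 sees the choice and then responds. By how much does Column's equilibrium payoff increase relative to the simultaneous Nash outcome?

Backward induction with Column moving first.
- W: Player 1 compares 6, -2 and picks T; Column would get -4.
- X: Player 1 compares 2, 3 and picks B; Column would get 3.
- Y: Player 1 compares -8, 5 and picks B; Column would get -9.
- Z: Player 1 compares -4, 0 and picks B; Column would get 9.
Column's induced payoffs are -4, 3, -9, 9, so Column commits to Z. Subgame-perfect outcome: (B, Z) with payoffs (0, 9).
Under simultaneous play:
Player 1's best replies: W→T; X→B; Y→B; Z→B.
Column's best replies: T→Y; B→Z.
Only (B, Z) has each player best-responding; Nash payoffs (0, 9).
Column's commitment gain: 9 − 9 = 0.

0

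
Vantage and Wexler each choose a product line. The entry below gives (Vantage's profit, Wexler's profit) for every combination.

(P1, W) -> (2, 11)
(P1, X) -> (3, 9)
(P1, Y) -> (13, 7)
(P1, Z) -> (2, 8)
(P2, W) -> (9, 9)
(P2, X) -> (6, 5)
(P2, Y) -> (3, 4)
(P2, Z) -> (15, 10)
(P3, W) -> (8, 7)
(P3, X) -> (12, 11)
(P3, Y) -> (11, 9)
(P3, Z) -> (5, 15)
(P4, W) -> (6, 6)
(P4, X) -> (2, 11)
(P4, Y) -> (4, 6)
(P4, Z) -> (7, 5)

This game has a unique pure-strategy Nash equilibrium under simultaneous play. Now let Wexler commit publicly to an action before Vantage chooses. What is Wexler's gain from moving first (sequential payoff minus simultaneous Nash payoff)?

Backward induction with Wexler moving first.
- W: Vantage compares 2, 9, 8, 6 and picks P2; Wexler would get 9.
- X: Vantage compares 3, 6, 12, 2 and picks P3; Wexler would get 11.
- Y: Vantage compares 13, 3, 11, 4 and picks P1; Wexler would get 7.
- Z: Vantage compares 2, 15, 5, 7 and picks P2; Wexler would get 10.
Among 9, 11, 7, 10, the best is 11 at X. Subgame-perfect outcome: (P3, X) with payoffs (12, 11).
Now find the simultaneous Nash equilibrium.
Vantage's best replies: W→P2; X→P3; Y→P1; Z→P2.
Wexler's best replies: P1→W; P2→Z; P3→Z; P4→X.
The unique mutual best reply is (P2, Z), giving (15, 10).
Wexler's commitment gain: 11 − 10 = 1.

1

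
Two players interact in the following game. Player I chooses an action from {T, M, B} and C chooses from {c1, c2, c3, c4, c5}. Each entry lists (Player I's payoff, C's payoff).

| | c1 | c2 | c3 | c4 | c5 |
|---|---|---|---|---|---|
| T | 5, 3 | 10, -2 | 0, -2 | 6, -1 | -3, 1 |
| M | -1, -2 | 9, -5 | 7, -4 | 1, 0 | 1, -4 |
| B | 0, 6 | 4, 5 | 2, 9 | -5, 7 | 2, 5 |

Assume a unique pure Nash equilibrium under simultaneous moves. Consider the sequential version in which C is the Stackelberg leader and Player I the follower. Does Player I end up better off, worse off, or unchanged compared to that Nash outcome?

worse off

Solve by backward induction (C leads).
- c1: Player I compares 5, -1, 0 and picks T; C would get 3.
- c2: Player I compares 10, 9, 4 and picks T; C would get -2.
- c3: Player I compares 0, 7, 2 and picks M; C would get -4.
- c4: Player I compares 6, 1, -5 and picks T; C would get -1.
- c5: Player I compares -3, 1, 2 and picks B; C would get 5.
C's induced payoffs are 3, -2, -4, -1, 5, so C commits to c5. Subgame-perfect outcome: (B, c5) with payoffs (2, 5).
For the simultaneous game, intersect best replies.
Player I's best replies: c1→T; c2→T; c3→M; c4→T; c5→B.
C's best replies: T→c1; M→c4; B→c3.
The unique mutual best reply is (T, c1), giving (5, 3).
Player I earns 2 sequentially versus 5 at the Nash outcome: worse off.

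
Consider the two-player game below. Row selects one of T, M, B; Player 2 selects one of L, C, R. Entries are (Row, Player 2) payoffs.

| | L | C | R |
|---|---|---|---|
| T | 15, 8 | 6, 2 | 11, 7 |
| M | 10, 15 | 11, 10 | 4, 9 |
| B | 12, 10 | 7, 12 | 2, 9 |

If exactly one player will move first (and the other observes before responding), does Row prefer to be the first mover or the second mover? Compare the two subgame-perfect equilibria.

first

If Row leads: Player 2's best replies are T→L, M→L, B→C; Row's induced payoffs 15, 10, 7; outcome (T, L), payoffs (15, 8).
If Player 2 leads: Row's best replies are L→T, C→M, R→T; Player 2's induced payoffs 8, 10, 7; outcome (M, C), payoffs (11, 10).
Row gets 15 moving first and 11 moving second, so Row prefers to move first.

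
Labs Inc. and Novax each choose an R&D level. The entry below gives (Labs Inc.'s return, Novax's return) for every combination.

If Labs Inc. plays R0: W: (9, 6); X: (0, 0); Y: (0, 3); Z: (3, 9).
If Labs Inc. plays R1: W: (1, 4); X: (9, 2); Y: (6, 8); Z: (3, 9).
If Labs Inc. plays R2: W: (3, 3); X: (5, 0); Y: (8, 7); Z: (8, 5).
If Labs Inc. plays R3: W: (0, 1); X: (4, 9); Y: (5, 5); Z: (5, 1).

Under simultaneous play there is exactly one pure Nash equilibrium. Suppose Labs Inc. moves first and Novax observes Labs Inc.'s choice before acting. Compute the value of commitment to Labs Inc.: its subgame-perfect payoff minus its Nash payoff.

0

Work backward from Novax's decision.
- R0 → Novax plays Z (best of 6, 0, 3, 9); Labs Inc. gets 3.
- R1 → Novax plays Z (best of 4, 2, 8, 9); Labs Inc. gets 3.
- R2 → Novax plays Y (best of 3, 0, 7, 5); Labs Inc. gets 8.
- R3 → Novax plays X (best of 1, 9, 5, 1); Labs Inc. gets 4.
Among 3, 3, 8, 4, the best is 8 at R2. Subgame-perfect outcome: (R2, Y) with payoffs (8, 7).
For the simultaneous game, intersect best replies.
Labs Inc.'s best replies: W→R0; X→R1; Y→R2; Z→R2.
Novax's best replies: R0→Z; R1→Z; R2→Y; R3→X.
Only (R2, Y) has each player best-responding; Nash payoffs (8, 7).
Labs Inc.'s commitment gain: 8 − 8 = 0.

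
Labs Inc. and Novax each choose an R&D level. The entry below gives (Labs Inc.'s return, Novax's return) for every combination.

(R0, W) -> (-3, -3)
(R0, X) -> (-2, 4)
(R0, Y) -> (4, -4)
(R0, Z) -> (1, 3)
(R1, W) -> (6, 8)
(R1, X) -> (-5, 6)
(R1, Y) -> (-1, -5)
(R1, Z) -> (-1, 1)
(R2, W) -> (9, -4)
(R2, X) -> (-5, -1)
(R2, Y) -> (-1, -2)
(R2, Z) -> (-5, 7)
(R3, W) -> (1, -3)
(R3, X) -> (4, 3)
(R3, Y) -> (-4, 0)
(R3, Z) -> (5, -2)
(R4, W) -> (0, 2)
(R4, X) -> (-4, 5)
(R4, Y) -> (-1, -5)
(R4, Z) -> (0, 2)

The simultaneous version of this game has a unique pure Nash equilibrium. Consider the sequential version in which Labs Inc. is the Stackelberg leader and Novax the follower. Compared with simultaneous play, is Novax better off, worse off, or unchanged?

Novax best-responds to each possible Labs Inc. move:
- R0: BR = X, leader payoff -2.
- R1: BR = W, leader payoff 6.
- R2: BR = Z, leader payoff -5.
- R3: BR = X, leader payoff 4.
- R4: BR = X, leader payoff -4.
Maximizing over -2, 6, -5, 4, -4, Labs Inc. chooses R1. Subgame-perfect outcome: (R1, W) with payoffs (6, 8).
Now find the simultaneous Nash equilibrium.
Labs Inc.'s best replies: W→R2; X→R3; Y→R0; Z→R3.
Novax's best replies: R0→X; R1→W; R2→Z; R3→X; R4→X.
The unique mutual best reply is (R3, X), giving (4, 3).
Novax earns 8 sequentially versus 3 at the Nash outcome: better off.

better off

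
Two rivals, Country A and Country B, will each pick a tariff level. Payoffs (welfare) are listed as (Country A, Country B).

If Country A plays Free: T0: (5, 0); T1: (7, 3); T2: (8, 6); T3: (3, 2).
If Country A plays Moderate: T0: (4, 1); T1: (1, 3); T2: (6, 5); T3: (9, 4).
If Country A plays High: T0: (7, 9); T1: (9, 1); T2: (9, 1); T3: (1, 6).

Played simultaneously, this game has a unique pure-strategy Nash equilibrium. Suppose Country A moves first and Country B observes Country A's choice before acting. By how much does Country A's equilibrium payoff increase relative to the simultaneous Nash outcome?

Work backward from Country B's decision.
- Free: Country B compares 0, 3, 6, 2 and picks T2; Country A would get 8.
- Moderate: Country B compares 1, 3, 5, 4 and picks T2; Country A would get 6.
- High: Country B compares 9, 1, 1, 6 and picks T0; Country A would get 7.
Maximizing over 8, 6, 7, Country A chooses Free. Subgame-perfect outcome: (Free, T2) with payoffs (8, 6).
For the simultaneous game, intersect best replies.
Country A's best replies: T0→High; T1→High; T2→High; T3→Moderate.
Country B's best replies: Free→T2; Moderate→T2; High→T0.
The unique mutual best reply is (High, T0), giving (7, 9).
Country A's commitment gain: 8 − 7 = 1.

1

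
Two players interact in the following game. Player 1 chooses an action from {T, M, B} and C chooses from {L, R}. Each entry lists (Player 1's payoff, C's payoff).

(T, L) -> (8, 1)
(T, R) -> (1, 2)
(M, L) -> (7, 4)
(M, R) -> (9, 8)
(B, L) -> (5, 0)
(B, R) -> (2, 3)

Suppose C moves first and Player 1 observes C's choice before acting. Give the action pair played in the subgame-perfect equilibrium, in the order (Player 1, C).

(M, R)

Player 1 best-responds to each possible C move:
- L: BR = T, leader payoff 1.
- R: BR = M, leader payoff 8.
C's induced payoffs are 1, 8, so C commits to R. Subgame-perfect outcome: (M, R) with payoffs (9, 8).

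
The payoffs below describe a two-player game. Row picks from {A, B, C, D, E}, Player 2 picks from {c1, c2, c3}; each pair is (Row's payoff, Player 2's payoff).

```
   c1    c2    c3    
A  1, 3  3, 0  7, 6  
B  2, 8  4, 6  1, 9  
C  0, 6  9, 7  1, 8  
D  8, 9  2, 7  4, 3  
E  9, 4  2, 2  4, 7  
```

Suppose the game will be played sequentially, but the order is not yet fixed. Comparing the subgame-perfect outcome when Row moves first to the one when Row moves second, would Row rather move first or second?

second

If Row leads: Player 2's best replies are A→c3, B→c3, C→c3, D→c1, E→c3; Row's induced payoffs 7, 1, 1, 8, 4; outcome (D, c1), payoffs (8, 9).
If Player 2 leads: Row's best replies are c1→E, c2→C, c3→A; Player 2's induced payoffs 4, 7, 6; outcome (C, c2), payoffs (9, 7).
Row gets 8 moving first and 9 moving second, so Row prefers to move second.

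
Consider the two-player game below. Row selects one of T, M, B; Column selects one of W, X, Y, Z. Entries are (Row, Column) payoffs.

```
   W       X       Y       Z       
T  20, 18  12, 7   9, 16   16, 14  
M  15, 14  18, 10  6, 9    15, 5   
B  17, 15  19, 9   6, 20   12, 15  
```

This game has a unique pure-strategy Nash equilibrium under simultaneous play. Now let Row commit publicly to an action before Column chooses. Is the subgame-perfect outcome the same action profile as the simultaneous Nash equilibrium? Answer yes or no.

yes

Work backward from Column's decision.
- T: BR = W, leader payoff 20.
- M: BR = W, leader payoff 15.
- B: BR = Y, leader payoff 6.
Maximizing over 20, 15, 6, Row chooses T. Subgame-perfect outcome: (T, W) with payoffs (20, 18).
Now find the simultaneous Nash equilibrium.
Row's best replies: W→T; X→B; Y→T; Z→T.
Column's best replies: T→W; M→W; B→Y.
Only (T, W) has each player best-responding; Nash payoffs (20, 18).
Sequential outcome (T, W) coincides with the Nash profile (T, W).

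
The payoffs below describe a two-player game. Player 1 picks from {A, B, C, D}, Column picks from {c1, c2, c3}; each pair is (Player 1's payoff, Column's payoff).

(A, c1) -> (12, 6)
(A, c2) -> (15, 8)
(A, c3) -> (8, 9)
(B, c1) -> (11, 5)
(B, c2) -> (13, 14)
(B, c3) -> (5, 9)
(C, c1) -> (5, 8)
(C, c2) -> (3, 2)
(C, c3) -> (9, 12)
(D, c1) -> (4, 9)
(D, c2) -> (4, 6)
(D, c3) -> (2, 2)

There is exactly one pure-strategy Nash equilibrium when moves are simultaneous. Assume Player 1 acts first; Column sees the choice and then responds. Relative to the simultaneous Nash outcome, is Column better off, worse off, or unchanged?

Backward induction with Player 1 moving first.
- A: BR = c3, leader payoff 8.
- B: BR = c2, leader payoff 13.
- C: BR = c3, leader payoff 9.
- D: BR = c1, leader payoff 4.
Among 8, 13, 9, 4, the best is 13 at B. Subgame-perfect outcome: (B, c2) with payoffs (13, 14).
For the simultaneous game, intersect best replies.
Player 1's best replies: c1→A; c2→A; c3→C.
Column's best replies: A→c3; B→c2; C→c3; D→c1.
Only (C, c3) has each player best-responding; Nash payoffs (9, 12).
Column earns 14 sequentially versus 12 at the Nash outcome: better off.

better off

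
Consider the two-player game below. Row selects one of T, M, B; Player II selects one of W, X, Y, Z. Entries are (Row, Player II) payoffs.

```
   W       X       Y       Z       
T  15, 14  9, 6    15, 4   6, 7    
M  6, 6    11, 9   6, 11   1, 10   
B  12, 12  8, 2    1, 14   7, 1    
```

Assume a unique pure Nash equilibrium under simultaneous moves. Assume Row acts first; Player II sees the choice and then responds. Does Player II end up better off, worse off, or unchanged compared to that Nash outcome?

Backward induction with Row moving first.
- T → Player II plays W (best of 14, 6, 4, 7); Row gets 15.
- M → Player II plays Y (best of 6, 9, 11, 10); Row gets 6.
- B → Player II plays Y (best of 12, 2, 14, 1); Row gets 1.
Row's induced payoffs are 15, 6, 1, so Row commits to T. Subgame-perfect outcome: (T, W) with payoffs (15, 14).
For the simultaneous game, intersect best replies.
Row's best replies: W→T; X→M; Y→T; Z→B.
Player II's best replies: T→W; M→Y; B→Y.
The unique mutual best reply is (T, W), giving (15, 14).
Player II earns 14 sequentially versus 14 at the Nash outcome: unchanged.

unchanged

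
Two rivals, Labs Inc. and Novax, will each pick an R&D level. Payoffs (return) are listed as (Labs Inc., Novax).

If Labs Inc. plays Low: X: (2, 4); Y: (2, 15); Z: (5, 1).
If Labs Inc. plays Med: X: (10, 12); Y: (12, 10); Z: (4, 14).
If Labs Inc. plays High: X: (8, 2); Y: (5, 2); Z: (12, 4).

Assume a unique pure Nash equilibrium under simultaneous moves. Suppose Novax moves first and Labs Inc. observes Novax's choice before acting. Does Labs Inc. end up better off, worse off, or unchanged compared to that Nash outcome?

Work backward from Labs Inc.'s decision.
- X → Labs Inc. plays Med (best of 2, 10, 8); Novax gets 12.
- Y → Labs Inc. plays Med (best of 2, 12, 5); Novax gets 10.
- Z → Labs Inc. plays High (best of 5, 4, 12); Novax gets 4.
Maximizing over 12, 10, 4, Novax chooses X. Subgame-perfect outcome: (Med, X) with payoffs (10, 12).
For the simultaneous game, intersect best replies.
Labs Inc.'s best replies: X→Med; Y→Med; Z→High.
Novax's best replies: Low→Y; Med→Z; High→Z.
Only (High, Z) has each player best-responding; Nash payoffs (12, 4).
Labs Inc. earns 10 sequentially versus 12 at the Nash outcome: worse off.

worse off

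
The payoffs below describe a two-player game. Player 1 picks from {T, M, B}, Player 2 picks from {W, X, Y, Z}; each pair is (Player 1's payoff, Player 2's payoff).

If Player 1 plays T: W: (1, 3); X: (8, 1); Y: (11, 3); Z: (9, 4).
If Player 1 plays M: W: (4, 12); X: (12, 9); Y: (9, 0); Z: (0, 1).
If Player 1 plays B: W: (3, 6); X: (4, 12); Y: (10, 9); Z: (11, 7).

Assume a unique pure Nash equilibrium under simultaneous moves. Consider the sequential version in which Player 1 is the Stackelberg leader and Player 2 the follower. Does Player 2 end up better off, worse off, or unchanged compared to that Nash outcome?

Player 2 best-responds to each possible Player 1 move:
- T → Player 2 plays Z (best of 3, 1, 3, 4); Player 1 gets 9.
- M → Player 2 plays W (best of 12, 9, 0, 1); Player 1 gets 4.
- B → Player 2 plays X (best of 6, 12, 9, 7); Player 1 gets 4.
Maximizing over 9, 4, 4, Player 1 chooses T. Subgame-perfect outcome: (T, Z) with payoffs (9, 4).
Now find the simultaneous Nash equilibrium.
Player 1's best replies: W→M; X→M; Y→T; Z→B.
Player 2's best replies: T→Z; M→W; B→X.
The unique mutual best reply is (M, W), giving (4, 12).
Player 2 earns 4 sequentially versus 12 at the Nash outcome: worse off.

worse off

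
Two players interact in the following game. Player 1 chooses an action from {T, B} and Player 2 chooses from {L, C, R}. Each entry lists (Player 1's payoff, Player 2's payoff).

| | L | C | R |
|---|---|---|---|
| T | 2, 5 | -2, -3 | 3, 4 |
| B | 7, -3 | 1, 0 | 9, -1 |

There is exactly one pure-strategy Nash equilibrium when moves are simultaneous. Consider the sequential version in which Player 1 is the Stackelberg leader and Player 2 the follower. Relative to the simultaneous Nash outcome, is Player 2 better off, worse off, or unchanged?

Work backward from Player 2's decision.
- T: Player 2 compares 5, -3, 4 and picks L; Player 1 would get 2.
- B: Player 2 compares -3, 0, -1 and picks C; Player 1 would get 1.
Maximizing over 2, 1, Player 1 chooses T. Subgame-perfect outcome: (T, L) with payoffs (2, 5).
Under simultaneous play:
Player 1's best replies: L→B; C→B; R→B.
Player 2's best replies: T→L; B→C.
Only (B, C) has each player best-responding; Nash payoffs (1, 0).
Player 2 earns 5 sequentially versus 0 at the Nash outcome: better off.

better off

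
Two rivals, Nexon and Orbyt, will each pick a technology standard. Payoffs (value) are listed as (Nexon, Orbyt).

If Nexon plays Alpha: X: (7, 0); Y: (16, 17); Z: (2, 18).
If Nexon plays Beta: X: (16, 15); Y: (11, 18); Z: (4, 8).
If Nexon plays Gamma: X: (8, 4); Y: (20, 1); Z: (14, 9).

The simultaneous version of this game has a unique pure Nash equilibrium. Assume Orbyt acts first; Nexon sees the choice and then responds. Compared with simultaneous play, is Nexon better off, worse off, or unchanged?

better off

Solve by backward induction (Orbyt leads).
- X: Nexon compares 7, 16, 8 and picks Beta; Orbyt would get 15.
- Y: Nexon compares 16, 11, 20 and picks Gamma; Orbyt would get 1.
- Z: Nexon compares 2, 4, 14 and picks Gamma; Orbyt would get 9.
Among 15, 1, 9, the best is 15 at X. Subgame-perfect outcome: (Beta, X) with payoffs (16, 15).
Now find the simultaneous Nash equilibrium.
Nexon's best replies: X→Beta; Y→Gamma; Z→Gamma.
Orbyt's best replies: Alpha→Z; Beta→Y; Gamma→Z.
The unique mutual best reply is (Gamma, Z), giving (14, 9).
Nexon earns 16 sequentially versus 14 at the Nash outcome: better off.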